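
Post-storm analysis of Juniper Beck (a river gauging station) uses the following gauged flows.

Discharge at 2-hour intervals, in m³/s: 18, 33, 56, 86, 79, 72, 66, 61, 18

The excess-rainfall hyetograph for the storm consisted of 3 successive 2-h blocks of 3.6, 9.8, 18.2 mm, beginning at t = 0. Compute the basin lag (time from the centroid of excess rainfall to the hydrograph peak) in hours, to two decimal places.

t_L ≈ 2.08 h

Centroid of excess rainfall: t_c = Σ P_i·t̄_i / ΣP_i = 3.9241 h (block centres at 1, 3, 5 h).
Hydrograph peak occurs at t = 6 h, so basin lag t_L = 6 − 3.9241 = 2.08 h.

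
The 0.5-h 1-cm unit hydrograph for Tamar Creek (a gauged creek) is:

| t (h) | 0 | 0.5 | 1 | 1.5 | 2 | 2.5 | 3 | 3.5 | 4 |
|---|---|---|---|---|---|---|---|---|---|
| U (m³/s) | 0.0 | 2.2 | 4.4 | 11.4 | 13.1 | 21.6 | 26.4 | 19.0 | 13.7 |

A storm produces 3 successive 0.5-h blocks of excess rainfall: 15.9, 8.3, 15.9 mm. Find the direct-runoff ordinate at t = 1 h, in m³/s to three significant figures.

By discrete convolution, Q_j = Σ (P_i / 10 mm) · U_{j−i}.
At t = 1 h (j=2): Q = (15.9/10)·4.4 + (8.3/10)·2.2 + (15.9/10)·0.0 = 8.82 m³/s.

Q ≈ 8.82 m³/s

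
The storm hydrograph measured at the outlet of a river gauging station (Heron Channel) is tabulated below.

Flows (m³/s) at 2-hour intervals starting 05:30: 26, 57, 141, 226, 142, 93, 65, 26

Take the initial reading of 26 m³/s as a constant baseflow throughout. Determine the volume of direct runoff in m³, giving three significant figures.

Direct-runoff ordinates (Q − Q_b): 0.0, 31.0, 115.0, 200.0, 116.0, 67.0, 39.0, 0.0 m³/s.
ΣQ_DR = 568.0 m³/s.
With Δt = 2 h = 7200 s, V = ΣQ_DR · Δt = 568.0 × 7200 = 4.09 × 10^6 m³.

V ≈ 4.09 × 10^6 m³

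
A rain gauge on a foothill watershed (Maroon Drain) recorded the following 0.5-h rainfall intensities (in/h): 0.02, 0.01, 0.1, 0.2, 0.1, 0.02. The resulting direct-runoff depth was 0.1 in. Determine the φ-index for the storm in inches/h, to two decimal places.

φ ≈ 0.07 in/h

Only the 3 blocks with intensity above φ contribute runoff: 0.1, 0.2, 0.1 in/h.
Σ(I−φ)·Δt = d  ⇒  (0.1+0.2+0.1 − 3φ)·0.5 = 0.1
φ = (0.4000 − 0.1/0.5) / 3 = 0.07 in/h.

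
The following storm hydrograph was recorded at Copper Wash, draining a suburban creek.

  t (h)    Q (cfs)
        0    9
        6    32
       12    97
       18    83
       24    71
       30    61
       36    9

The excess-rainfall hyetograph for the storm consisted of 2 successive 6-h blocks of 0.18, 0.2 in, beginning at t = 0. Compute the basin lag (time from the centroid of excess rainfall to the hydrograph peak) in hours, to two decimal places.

Centroid of excess rainfall: t_c = Σ P_i·t̄_i / ΣP_i = 6.1579 h (block centres at 3, 9 h).
Hydrograph peak occurs at t = 12 h, so basin lag t_L = 12 − 6.1579 = 5.84 h.

t_L ≈ 5.84 h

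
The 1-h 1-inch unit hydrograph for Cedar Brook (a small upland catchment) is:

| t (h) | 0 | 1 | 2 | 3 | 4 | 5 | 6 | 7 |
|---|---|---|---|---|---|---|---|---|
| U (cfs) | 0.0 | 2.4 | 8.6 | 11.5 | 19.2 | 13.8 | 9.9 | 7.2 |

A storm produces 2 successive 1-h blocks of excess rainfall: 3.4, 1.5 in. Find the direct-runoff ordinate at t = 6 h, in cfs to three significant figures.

Q ≈ 54.4 cfs

By discrete convolution, Q_j = Σ (P_i / 1 in) · U_{j−i}.
At t = 6 h (j=6): Q = (3.4/1)·9.9 + (1.5/1)·13.8 = 54.4 cfs.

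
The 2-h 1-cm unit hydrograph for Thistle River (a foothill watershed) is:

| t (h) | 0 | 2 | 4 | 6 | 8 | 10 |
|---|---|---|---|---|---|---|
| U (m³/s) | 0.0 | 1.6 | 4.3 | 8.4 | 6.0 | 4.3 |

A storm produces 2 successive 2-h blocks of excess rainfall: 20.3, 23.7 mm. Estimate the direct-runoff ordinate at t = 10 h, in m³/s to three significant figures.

Q ≈ 22.9 m³/s

By discrete convolution, Q_j = Σ (P_i / 10 mm) · U_{j−i}.
At t = 10 h (j=5): Q = (20.3/10)·4.3 + (23.7/10)·6.0 = 22.9 m³/s.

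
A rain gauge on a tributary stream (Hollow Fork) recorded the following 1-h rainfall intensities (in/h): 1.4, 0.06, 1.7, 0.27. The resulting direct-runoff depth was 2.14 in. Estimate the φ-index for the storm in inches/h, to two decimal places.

φ ≈ 0.48 in/h

Only the 2 blocks with intensity above φ contribute runoff: 1.4, 1.7 in/h.
Σ(I−φ)·Δt = d  ⇒  (1.4+1.7 − 2φ)·1 = 2.14
φ = (3.100 − 2.14/1) / 2 = 0.48 in/h.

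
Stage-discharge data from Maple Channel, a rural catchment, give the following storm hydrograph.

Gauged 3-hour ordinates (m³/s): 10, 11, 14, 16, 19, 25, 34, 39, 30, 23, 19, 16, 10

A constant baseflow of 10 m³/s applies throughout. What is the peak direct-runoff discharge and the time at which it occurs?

Q_p = 29.0 m³/s at t = 21 h

Subtracting baseflow gives direct-runoff ordinates: 0.0, 1.0, 4.0, 6.0, 9.0, 15.0, 24.0, 29.0, 20.0, 13.0, 9.0, 6.0, 0.0 m³/s.
The maximum is 29.0 m³/s, occurring at the reading for t = 21 h.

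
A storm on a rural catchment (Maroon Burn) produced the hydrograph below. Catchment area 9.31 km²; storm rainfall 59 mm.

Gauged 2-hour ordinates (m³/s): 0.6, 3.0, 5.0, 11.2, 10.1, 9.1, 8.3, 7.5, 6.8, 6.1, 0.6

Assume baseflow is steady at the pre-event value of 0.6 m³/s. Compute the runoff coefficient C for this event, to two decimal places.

ΣQ_DR = 61.70 m³/s; V = ΣQ_DR·Δt = 4.442 × 10^5 m³.
Runoff depth d = V / A = 47.72 mm.
C = d / P = 47.72 / 59 = 0.81.

C ≈ 0.81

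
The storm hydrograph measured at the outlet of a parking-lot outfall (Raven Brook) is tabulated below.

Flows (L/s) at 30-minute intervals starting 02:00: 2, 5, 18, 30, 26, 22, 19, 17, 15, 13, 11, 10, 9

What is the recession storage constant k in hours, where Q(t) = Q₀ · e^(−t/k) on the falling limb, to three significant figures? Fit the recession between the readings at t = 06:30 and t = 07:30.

On the falling limb, Q drops from 13 to 10 L/s between t = 06:30 and t = 07:30 (Δt = 1 h).
k = −Δt / ln(Q₂/Q₁) = −1 / ln(10/13) = 3.81 h.

k ≈ 3.81 h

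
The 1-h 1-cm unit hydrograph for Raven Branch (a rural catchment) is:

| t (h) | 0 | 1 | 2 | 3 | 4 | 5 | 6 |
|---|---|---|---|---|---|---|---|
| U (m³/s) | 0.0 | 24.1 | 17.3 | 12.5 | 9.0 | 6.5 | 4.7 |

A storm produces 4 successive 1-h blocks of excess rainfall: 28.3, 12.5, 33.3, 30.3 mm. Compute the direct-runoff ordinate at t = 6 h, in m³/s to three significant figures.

Q ≈ 89.3 m³/s

By discrete convolution, Q_j = Σ (P_i / 10 mm) · U_{j−i}.
At t = 6 h (j=6): Q = (28.3/10)·4.7 + (12.5/10)·6.5 + (33.3/10)·9.0 + (30.3/10)·12.5 = 89.3 m³/s.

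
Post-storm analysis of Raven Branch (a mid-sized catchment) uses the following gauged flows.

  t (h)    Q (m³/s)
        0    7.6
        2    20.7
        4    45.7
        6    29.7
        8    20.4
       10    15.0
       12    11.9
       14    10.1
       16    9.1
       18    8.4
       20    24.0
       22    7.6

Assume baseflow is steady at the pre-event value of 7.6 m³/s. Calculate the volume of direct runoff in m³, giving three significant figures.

Direct-runoff ordinates (Q − Q_b): 0.0, 13.1, 38.1, 22.1, 12.8, 7.4, 4.3, 2.5, 1.5, 0.8, 16.4, 0.0 m³/s.
ΣQ_DR = 119.0 m³/s.
With Δt = 2 h = 7200 s, V = ΣQ_DR · Δt = 119.0 × 7200 = 8.57 × 10^5 m³.

V ≈ 8.57 × 10^5 m³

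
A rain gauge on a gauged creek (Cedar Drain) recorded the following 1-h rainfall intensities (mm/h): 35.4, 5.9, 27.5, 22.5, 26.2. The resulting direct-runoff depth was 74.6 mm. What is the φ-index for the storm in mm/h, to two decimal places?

Only the 4 blocks with intensity above φ contribute runoff: 35.4, 27.5, 22.5, 26.2 mm/h.
Σ(I−φ)·Δt = d  ⇒  (35.4+27.5+22.5+26.2 − 4φ)·1 = 74.6
φ = (111.6 − 74.6/1) / 4 = 9.25 mm/h.

φ ≈ 9.25 mm/h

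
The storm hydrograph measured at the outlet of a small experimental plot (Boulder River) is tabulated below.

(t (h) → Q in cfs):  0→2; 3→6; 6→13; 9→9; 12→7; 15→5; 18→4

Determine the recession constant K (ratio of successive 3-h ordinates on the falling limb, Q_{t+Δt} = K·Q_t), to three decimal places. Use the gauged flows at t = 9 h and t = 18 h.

K ≈ 0.763

Using the recession-limb readings at t = 9 h and t = 18 h: Q falls from 9 to 4 cfs over 3 intervals.
K = (Q₂/Q₁)^(1/3) = (4/9)^(1/3) = 0.763.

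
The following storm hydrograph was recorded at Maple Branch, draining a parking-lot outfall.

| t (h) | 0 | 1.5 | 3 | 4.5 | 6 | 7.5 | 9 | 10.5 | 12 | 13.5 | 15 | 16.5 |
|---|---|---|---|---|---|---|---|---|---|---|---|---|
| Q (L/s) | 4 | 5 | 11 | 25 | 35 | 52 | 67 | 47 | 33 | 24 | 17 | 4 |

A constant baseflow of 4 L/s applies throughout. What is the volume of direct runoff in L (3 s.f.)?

Direct-runoff ordinates (Q − Q_b): 0.0, 1.0, 7.0, 21.0, 31.0, 48.0, 63.0, 43.0, 29.0, 20.0, 13.0, 0.0 L/s.
ΣQ_DR = 276.0 L/s.
With Δt = 1.5 h = 5400 s, V = ΣQ_DR · Δt = 276.0 × 5400 = 1.49 × 10^6 L.

V ≈ 1.49 × 10^6 L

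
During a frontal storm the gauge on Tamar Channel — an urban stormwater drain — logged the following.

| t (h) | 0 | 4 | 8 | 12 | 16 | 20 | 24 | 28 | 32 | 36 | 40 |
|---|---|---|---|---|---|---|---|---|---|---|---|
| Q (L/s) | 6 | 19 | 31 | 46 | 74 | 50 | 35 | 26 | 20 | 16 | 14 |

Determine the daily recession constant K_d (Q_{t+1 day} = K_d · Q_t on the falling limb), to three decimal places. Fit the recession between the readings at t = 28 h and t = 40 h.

K_d ≈ 0.290

Between t = 28 h and t = 40 h the flow falls from 26 to 14 L/s over 3×4 h = 12 h.
Per-interval ratio K = (14/26)^(1/3) = 0.8136; K_d = K^(24/4) = 0.290.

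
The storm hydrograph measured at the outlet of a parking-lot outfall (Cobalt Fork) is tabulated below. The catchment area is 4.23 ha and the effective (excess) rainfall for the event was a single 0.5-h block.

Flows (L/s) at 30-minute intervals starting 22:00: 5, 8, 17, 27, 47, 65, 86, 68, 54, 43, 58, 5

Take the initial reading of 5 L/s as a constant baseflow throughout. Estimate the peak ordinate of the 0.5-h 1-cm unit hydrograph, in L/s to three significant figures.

U_p ≈ 45.0 L/s

Direct runoff: 0.0, 3.0, 12.0, 22.0, 42.0, 60.0, 81.0, 63.0, 49.0, 38.0, 53.0, 0.0 L/s; ΣQ_DR = 423.0 L/s, peak = 81.0 L/s.
Runoff depth d = ΣQ_DR·Δt / A = 423.0 × 1800 / (4.23 ha) = 18.00 mm.
The 1-cm UH is the DRH scaled by (10 mm)/d, so U_p = 81.0 × 10/18.00 = 45.0 L/s.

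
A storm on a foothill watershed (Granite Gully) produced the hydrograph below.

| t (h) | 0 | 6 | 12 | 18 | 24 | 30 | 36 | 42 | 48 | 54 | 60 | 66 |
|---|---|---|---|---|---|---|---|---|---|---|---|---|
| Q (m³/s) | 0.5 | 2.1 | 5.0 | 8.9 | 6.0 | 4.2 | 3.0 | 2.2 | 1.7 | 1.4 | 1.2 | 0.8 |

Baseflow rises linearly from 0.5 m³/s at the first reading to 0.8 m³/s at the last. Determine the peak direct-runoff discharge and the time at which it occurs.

Subtracting baseflow gives direct-runoff ordinates: 0.00, 1.57, 4.45, 8.32, 5.39, 3.56, 2.34, 1.51, 0.98, 0.65, 0.43, 0.00 m³/s.
The maximum is 8.32 m³/s, occurring at the reading for t = 18 h.

Q_p = 8.32 m³/s at t = 18 h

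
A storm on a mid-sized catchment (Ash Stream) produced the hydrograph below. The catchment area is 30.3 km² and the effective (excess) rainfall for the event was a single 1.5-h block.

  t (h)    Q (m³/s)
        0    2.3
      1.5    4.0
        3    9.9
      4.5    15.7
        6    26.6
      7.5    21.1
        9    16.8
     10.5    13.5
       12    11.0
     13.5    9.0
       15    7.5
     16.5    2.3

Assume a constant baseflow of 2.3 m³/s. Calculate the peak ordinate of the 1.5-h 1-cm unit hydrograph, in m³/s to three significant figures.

Direct runoff: 0.0, 1.7, 7.6, 13.4, 24.3, 18.8, 14.5, 11.2, 8.7, 6.7, 5.2, 0.0 m³/s; ΣQ_DR = 112.1 m³/s, peak = 24.3 m³/s.
Runoff depth d = ΣQ_DR·Δt / A = 112.1 × 5400 / (30.3 km²) = 19.98 mm.
The 1-cm UH is the DRH scaled by (10 mm)/d, so U_p = 24.3 × 10/19.98 = 12.2 m³/s.

U_p ≈ 12.2 m³/s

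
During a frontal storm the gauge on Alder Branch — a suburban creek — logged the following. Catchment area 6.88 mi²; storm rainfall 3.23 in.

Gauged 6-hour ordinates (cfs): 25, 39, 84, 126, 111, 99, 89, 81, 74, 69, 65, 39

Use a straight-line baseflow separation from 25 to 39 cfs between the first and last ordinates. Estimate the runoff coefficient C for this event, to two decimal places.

C ≈ 0.22

ΣQ_DR = 517.0 cfs; V = ΣQ_DR·Δt = 1.117 × 10^7 ft³.
Runoff depth d = V / A = 0.6987 in.
C = d / P = 0.6987 / 3.23 = 0.22.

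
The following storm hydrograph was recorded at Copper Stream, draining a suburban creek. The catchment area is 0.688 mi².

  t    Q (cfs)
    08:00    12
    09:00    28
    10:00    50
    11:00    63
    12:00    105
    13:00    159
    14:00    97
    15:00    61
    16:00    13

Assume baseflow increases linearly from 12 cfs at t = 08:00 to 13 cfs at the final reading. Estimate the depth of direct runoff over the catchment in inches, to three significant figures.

Direct runoff: 0.00, 15.88, 37.75, 50.62, 92.50, 146.38, 84.25, 48.12, 0.00 cfs; ΣQ_DR = 475.5 cfs.
V = ΣQ_DR · Δt = 475.5 × 3600 s = 1.712 × 10^6 ft³.
Over A = 0.688 mi², depth = V / A = 1.07 in.

d ≈ 1.07 in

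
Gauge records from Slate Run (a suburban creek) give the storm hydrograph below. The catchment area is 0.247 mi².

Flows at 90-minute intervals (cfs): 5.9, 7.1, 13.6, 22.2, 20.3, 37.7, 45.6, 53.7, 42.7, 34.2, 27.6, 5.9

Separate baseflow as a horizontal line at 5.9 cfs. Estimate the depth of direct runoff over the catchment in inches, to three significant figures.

Direct runoff: 0.0, 1.2, 7.7, 16.3, 14.4, 31.8, 39.7, 47.8, 36.8, 28.3, 21.7, 0.0 cfs; ΣQ_DR = 245.7 cfs.
V = ΣQ_DR · Δt = 245.7 × 5400 s = 1.327 × 10^6 ft³.
Over A = 0.247 mi², depth = V / A = 2.31 in.

d ≈ 2.31 in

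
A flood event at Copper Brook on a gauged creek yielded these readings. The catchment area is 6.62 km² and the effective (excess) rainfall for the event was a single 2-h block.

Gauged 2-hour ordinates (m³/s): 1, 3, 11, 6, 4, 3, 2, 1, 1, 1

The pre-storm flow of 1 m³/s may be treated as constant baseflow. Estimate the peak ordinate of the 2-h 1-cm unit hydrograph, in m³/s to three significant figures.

Direct runoff: 0.0, 2.0, 10.0, 5.0, 3.0, 2.0, 1.0, 0.0, 0.0, 0.0 m³/s; ΣQ_DR = 23.00 m³/s, peak = 10.0 m³/s.
Runoff depth d = ΣQ_DR·Δt / A = 23.00 × 7200 / (6.62 km²) = 25.02 mm.
The 1-cm UH is the DRH scaled by (10 mm)/d, so U_p = 10.0 × 10/25.02 = 4.00 m³/s.

U_p ≈ 4.00 m³/s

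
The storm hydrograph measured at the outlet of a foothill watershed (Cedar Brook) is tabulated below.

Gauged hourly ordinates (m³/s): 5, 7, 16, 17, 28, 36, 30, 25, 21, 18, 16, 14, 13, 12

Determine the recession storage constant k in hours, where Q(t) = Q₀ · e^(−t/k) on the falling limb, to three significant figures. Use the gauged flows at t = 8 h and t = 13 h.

On the falling limb, Q drops from 21 to 12 m³/s between t = 8 h and t = 13 h (Δt = 5 h).
k = −Δt / ln(Q₂/Q₁) = −5 / ln(12/21) = 8.93 h.

k ≈ 8.93 h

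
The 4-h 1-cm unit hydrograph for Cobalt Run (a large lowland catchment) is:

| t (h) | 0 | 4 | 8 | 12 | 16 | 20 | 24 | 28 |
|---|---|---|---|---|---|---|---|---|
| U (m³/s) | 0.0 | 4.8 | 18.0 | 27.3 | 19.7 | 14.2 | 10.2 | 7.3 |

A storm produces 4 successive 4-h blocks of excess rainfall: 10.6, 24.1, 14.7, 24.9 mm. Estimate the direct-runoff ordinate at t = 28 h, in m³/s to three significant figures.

Q ≈ 102 m³/s

By discrete convolution, Q_j = Σ (P_i / 10 mm) · U_{j−i}.
At t = 28 h (j=7): Q = (10.6/10)·7.3 + (24.1/10)·10.2 + (14.7/10)·14.2 + (24.9/10)·19.7 = 102 m³/s.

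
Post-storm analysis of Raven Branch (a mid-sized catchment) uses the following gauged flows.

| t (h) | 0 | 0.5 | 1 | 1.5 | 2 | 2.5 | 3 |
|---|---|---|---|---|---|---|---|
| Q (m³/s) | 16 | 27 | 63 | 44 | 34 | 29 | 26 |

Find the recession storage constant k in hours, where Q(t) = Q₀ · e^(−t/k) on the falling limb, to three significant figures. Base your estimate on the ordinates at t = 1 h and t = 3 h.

k ≈ 2.26 h

On the falling limb, Q drops from 63 to 26 m³/s between t = 1 h and t = 3 h (Δt = 2 h).
k = −Δt / ln(Q₂/Q₁) = −2 / ln(26/63) = 2.26 h.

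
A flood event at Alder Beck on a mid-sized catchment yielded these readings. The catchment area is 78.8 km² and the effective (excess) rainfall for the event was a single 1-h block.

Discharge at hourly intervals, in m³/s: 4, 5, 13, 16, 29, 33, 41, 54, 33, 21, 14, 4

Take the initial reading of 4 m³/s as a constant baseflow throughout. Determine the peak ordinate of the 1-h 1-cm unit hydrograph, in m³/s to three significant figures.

U_p ≈ 50.0 m³/s

Direct runoff: 0.0, 1.0, 9.0, 12.0, 25.0, 29.0, 37.0, 50.0, 29.0, 17.0, 10.0, 0.0 m³/s; ΣQ_DR = 219.0 m³/s, peak = 50.0 m³/s.
Runoff depth d = ΣQ_DR·Δt / A = 219.0 × 3600 / (78.8 km²) = 10.01 mm.
The 1-cm UH is the DRH scaled by (10 mm)/d, so U_p = 50.0 × 10/10.01 = 50.0 m³/s.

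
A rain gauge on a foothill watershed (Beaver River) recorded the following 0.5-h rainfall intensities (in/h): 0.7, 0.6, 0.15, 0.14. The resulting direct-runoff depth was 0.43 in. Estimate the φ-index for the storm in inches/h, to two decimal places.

Only the 2 blocks with intensity above φ contribute runoff: 0.7, 0.6 in/h.
Σ(I−φ)·Δt = d  ⇒  (0.7+0.6 − 2φ)·0.5 = 0.43
φ = (1.300 − 0.43/0.5) / 2 = 0.22 in/h.

φ ≈ 0.22 in/h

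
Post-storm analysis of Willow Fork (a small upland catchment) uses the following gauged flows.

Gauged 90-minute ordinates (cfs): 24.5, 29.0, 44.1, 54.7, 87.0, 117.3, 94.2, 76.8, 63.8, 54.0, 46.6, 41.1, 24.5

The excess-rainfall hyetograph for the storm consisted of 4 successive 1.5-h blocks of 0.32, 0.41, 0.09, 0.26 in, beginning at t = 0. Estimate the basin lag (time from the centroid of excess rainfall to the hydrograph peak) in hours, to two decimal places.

Centroid of excess rainfall: t_c = Σ P_i·t̄_i / ΣP_i = 2.6528 h (block centres at 0.75, 2.25, 3.75, 5.25 h).
Hydrograph peak occurs at t = 7.5 h, so basin lag t_L = 7.5 − 2.6528 = 4.85 h.

t_L ≈ 4.85 h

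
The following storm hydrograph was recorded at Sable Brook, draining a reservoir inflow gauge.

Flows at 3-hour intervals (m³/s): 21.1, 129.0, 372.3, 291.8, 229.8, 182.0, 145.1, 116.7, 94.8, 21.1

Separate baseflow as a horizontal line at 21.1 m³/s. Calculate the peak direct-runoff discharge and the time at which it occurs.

Subtracting baseflow gives direct-runoff ordinates: 0.0, 107.9, 351.2, 270.7, 208.7, 160.9, 124.0, 95.6, 73.7, 0.0 m³/s.
The maximum is 351.2 m³/s, occurring at the reading for t = 6 h.

Q_p = 351.2 m³/s at t = 6 h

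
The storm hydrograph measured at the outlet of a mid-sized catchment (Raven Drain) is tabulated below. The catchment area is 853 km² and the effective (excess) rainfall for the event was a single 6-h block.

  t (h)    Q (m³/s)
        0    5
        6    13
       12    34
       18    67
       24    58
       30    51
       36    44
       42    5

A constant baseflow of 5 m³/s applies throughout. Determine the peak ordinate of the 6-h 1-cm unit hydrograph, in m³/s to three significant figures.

U_p ≈ 103 m³/s

Direct runoff: 0.0, 8.0, 29.0, 62.0, 53.0, 46.0, 39.0, 0.0 m³/s; ΣQ_DR = 237.0 m³/s, peak = 62.0 m³/s.
Runoff depth d = ΣQ_DR·Δt / A = 237.0 × 21600 / (853 km²) = 6.001 mm.
The 1-cm UH is the DRH scaled by (10 mm)/d, so U_p = 62.0 × 10/6.001 = 103 m³/s.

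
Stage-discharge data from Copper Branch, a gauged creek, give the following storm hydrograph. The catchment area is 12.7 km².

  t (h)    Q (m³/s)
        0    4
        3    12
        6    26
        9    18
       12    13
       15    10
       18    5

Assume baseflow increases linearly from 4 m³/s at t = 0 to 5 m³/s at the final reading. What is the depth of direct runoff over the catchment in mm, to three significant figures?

Direct runoff: 0.00, 7.83, 21.67, 13.50, 8.33, 5.17, 0.00 m³/s; ΣQ_DR = 56.50 m³/s.
V = ΣQ_DR · Δt = 56.50 × 10800 s = 6.102 × 10^5 m³.
Over A = 12.7 km², depth = V / A = 48.0 mm.

d ≈ 48.0 mm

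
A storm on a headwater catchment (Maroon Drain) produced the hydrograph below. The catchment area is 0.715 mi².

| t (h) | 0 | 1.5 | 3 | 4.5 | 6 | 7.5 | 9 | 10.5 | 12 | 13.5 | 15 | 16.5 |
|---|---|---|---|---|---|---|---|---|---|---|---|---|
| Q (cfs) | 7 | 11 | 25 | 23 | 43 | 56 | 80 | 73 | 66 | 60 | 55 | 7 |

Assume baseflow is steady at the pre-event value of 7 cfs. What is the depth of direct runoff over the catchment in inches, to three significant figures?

d ≈ 1.37 in

Direct runoff: 0.0, 4.0, 18.0, 16.0, 36.0, 49.0, 73.0, 66.0, 59.0, 53.0, 48.0, 0.0 cfs; ΣQ_DR = 422.0 cfs.
V = ΣQ_DR · Δt = 422.0 × 5400 s = 2.279 × 10^6 ft³.
Over A = 0.715 mi², depth = V / A = 1.37 in.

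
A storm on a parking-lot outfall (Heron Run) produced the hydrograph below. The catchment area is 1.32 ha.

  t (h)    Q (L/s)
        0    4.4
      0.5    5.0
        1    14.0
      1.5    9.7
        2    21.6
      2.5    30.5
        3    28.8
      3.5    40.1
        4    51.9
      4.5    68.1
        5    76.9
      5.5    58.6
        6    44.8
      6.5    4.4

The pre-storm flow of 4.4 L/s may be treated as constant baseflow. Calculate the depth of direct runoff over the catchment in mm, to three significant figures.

Direct runoff: 0.0, 0.6, 9.6, 5.3, 17.2, 26.1, 24.4, 35.7, 47.5, 63.7, 72.5, 54.2, 40.4, 0.0 L/s; ΣQ_DR = 397.2 L/s.
V = ΣQ_DR · Δt = 397.2 × 1800 s = 7.150 × 10^5 L.
Over A = 1.32 ha, depth = V / A = 54.2 mm.

d ≈ 54.2 mm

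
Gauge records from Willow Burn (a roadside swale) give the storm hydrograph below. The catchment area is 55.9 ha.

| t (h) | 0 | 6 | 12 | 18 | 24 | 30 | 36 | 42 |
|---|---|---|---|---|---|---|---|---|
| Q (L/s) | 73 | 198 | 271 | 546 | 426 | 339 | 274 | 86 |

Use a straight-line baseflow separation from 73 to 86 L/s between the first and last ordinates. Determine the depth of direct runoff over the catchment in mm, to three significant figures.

Direct runoff: 0.00, 123.14, 194.29, 467.43, 345.57, 256.71, 189.86, 0.00 L/s; ΣQ_DR = 1577 L/s.
V = ΣQ_DR · Δt = 1577 × 21600 s = 3.406 × 10^7 L.
Over A = 55.9 ha, depth = V / A = 60.9 mm.

d ≈ 60.9 mm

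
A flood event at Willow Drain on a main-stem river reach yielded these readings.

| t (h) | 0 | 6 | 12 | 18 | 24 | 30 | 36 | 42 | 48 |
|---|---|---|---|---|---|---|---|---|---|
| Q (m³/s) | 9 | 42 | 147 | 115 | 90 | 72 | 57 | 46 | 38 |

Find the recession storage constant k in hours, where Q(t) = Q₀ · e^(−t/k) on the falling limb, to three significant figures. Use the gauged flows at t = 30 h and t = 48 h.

On the falling limb, Q drops from 72 to 38 m³/s between t = 30 h and t = 48 h (Δt = 18 h).
k = −Δt / ln(Q₂/Q₁) = −18 / ln(38/72) = 28.2 h.

k ≈ 28.2 h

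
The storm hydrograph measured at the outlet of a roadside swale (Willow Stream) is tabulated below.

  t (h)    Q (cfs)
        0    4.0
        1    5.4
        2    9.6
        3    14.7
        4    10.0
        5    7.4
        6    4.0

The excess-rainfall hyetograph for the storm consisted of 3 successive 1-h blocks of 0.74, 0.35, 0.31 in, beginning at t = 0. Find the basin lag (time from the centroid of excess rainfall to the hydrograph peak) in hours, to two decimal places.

t_L ≈ 1.81 h

Centroid of excess rainfall: t_c = Σ P_i·t̄_i / ΣP_i = 1.1929 h (block centres at 0.5, 1.5, 2.5 h).
Hydrograph peak occurs at t = 3 h, so basin lag t_L = 3 − 1.1929 = 1.81 h.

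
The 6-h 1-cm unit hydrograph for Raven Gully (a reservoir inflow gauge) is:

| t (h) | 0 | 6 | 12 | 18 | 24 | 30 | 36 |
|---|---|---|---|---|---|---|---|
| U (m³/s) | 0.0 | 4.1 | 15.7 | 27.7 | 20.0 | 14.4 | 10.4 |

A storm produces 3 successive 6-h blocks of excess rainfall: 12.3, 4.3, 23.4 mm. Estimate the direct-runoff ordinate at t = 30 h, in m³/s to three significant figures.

Q ≈ 91.1 m³/s

By discrete convolution, Q_j = Σ (P_i / 10 mm) · U_{j−i}.
At t = 30 h (j=5): Q = (12.3/10)·14.4 + (4.3/10)·20.0 + (23.4/10)·27.7 = 91.1 m³/s.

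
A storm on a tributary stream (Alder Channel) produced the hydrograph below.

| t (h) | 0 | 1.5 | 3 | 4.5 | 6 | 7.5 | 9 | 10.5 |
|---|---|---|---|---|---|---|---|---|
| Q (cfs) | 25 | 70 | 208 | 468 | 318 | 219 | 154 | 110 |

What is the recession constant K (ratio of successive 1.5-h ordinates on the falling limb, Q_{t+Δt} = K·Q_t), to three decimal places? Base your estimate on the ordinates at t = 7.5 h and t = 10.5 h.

Using the recession-limb readings at t = 7.5 h and t = 10.5 h: Q falls from 219 to 110 cfs over 2 intervals.
K = (Q₂/Q₁)^(1/2) = (110/219)^(1/2) = 0.709.

K ≈ 0.709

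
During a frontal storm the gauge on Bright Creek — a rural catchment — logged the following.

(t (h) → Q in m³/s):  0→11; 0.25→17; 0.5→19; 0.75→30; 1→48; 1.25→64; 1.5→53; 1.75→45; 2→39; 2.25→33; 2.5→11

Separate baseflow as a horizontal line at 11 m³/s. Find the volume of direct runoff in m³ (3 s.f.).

V ≈ 2.24 × 10^5 m³

Direct-runoff ordinates (Q − Q_b): 0.0, 6.0, 8.0, 19.0, 37.0, 53.0, 42.0, 34.0, 28.0, 22.0, 0.0 m³/s.
ΣQ_DR = 249.0 m³/s.
With Δt = 0.25 h = 900 s, V = ΣQ_DR · Δt = 249.0 × 900 = 2.24 × 10^5 m³.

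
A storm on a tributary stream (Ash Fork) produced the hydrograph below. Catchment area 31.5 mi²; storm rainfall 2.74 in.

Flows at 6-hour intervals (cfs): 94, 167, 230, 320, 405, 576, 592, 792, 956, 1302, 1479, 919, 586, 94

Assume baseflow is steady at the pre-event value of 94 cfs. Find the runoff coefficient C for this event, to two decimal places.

C ≈ 0.78

ΣQ_DR = 7196 cfs; V = ΣQ_DR·Δt = 1.554 × 10^8 ft³.
Runoff depth d = V / A = 2.124 in.
C = d / P = 2.124 / 2.74 = 0.78.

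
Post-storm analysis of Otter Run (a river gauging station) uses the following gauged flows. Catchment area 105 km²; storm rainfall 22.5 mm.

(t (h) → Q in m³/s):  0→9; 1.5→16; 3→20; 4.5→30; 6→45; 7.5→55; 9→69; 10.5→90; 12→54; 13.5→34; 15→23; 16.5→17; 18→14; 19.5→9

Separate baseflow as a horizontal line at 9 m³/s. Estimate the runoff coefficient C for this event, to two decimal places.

ΣQ_DR = 359.0 m³/s; V = ΣQ_DR·Δt = 1.939 × 10^6 m³.
Runoff depth d = V / A = 18.46 mm.
C = d / P = 18.46 / 22.5 = 0.82.

C ≈ 0.82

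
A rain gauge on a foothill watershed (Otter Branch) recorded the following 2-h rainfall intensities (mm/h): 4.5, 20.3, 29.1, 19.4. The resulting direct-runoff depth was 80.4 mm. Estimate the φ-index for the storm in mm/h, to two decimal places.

Only the 3 blocks with intensity above φ contribute runoff: 20.3, 29.1, 19.4 mm/h.
Σ(I−φ)·Δt = d  ⇒  (20.3+29.1+19.4 − 3φ)·2 = 80.4
φ = (68.80 − 80.4/2) / 3 = 9.53 mm/h.

φ ≈ 9.53 mm/h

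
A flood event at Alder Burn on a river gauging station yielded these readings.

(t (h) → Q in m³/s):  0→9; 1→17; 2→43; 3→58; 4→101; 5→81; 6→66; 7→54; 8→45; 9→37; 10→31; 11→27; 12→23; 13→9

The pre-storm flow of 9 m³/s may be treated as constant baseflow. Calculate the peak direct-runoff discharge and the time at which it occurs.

Q_p = 92.0 m³/s at t = 4 h

Subtracting baseflow gives direct-runoff ordinates: 0.0, 8.0, 34.0, 49.0, 92.0, 72.0, 57.0, 45.0, 36.0, 28.0, 22.0, 18.0, 14.0, 0.0 m³/s.
The maximum is 92.0 m³/s, occurring at the reading for t = 4 h.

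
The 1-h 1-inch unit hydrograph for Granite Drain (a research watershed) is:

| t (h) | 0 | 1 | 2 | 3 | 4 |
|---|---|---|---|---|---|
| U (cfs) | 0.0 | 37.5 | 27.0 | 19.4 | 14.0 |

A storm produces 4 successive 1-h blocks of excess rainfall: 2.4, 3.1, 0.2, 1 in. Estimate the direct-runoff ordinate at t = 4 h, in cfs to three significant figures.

Q ≈ 137 cfs

By discrete convolution, Q_j = Σ (P_i / 1 in) · U_{j−i}.
At t = 4 h (j=4): Q = (2.4/1)·14.0 + (3.1/1)·19.4 + (0.2/1)·27.0 + (1/1)·37.5 = 137 cfs.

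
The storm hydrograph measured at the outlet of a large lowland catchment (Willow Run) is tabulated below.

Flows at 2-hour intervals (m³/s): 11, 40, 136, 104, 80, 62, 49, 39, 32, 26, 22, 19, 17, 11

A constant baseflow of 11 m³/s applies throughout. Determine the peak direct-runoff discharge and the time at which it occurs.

Q_p = 125.0 m³/s at t = 4 h

Subtracting baseflow gives direct-runoff ordinates: 0.0, 29.0, 125.0, 93.0, 69.0, 51.0, 38.0, 28.0, 21.0, 15.0, 11.0, 8.0, 6.0, 0.0 m³/s.
The maximum is 125.0 m³/s, occurring at the reading for t = 4 h.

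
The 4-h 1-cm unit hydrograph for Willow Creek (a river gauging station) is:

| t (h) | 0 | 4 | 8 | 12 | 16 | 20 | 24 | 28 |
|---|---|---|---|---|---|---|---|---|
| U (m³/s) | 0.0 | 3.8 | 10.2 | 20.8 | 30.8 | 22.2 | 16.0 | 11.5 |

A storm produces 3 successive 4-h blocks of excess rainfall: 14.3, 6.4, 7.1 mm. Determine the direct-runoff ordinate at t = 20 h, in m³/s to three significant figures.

By discrete convolution, Q_j = Σ (P_i / 10 mm) · U_{j−i}.
At t = 20 h (j=5): Q = (14.3/10)·22.2 + (6.4/10)·30.8 + (7.1/10)·20.8 = 66.2 m³/s.

Q ≈ 66.2 m³/s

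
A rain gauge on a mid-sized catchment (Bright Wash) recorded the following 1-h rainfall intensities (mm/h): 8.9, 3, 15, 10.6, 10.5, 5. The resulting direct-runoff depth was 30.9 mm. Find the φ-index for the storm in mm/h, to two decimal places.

φ ≈ 3.82 mm/h

Only the 5 blocks with intensity above φ contribute runoff: 8.9, 15, 10.6, 10.5, 5 mm/h.
Σ(I−φ)·Δt = d  ⇒  (8.9+15+10.6+10.5+5 − 5φ)·1 = 30.9
φ = (50.00 − 30.9/1) / 5 = 3.82 mm/h.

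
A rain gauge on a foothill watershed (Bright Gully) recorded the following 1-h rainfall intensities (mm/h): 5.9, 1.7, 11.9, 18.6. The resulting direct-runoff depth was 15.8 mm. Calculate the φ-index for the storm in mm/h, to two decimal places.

Only the 2 blocks with intensity above φ contribute runoff: 11.9, 18.6 mm/h.
Σ(I−φ)·Δt = d  ⇒  (11.9+18.6 − 2φ)·1 = 15.8
φ = (30.50 − 15.8/1) / 2 = 7.35 mm/h.

φ ≈ 7.35 mm/h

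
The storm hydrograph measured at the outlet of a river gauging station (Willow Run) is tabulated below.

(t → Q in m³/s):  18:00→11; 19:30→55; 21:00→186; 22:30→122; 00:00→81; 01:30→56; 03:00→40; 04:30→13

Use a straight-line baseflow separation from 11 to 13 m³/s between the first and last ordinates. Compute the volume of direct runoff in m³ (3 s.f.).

Direct-runoff ordinates (Q − Q_b): 0.00, 43.71, 174.43, 110.14, 68.86, 43.57, 27.29, 0.00 m³/s.
ΣQ_DR = 468.0 m³/s.
With Δt = 1.5 h = 5400 s, V = ΣQ_DR · Δt = 468.0 × 5400 = 2.53 × 10^6 m³.

V ≈ 2.53 × 10^6 m³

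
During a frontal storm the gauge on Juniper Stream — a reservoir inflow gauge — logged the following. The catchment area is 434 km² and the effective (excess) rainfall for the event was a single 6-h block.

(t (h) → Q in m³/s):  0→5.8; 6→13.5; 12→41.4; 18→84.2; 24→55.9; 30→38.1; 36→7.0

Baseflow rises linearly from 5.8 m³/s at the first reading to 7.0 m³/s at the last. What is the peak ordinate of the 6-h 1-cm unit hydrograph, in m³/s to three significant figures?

U_p ≈ 77.7 m³/s

Direct runoff: 0.00, 7.50, 35.20, 77.80, 49.30, 31.30, 0.00 m³/s; ΣQ_DR = 201.1 m³/s, peak = 77.80 m³/s.
Runoff depth d = ΣQ_DR·Δt / A = 201.1 × 21600 / (434 km²) = 10.01 mm.
The 1-cm UH is the DRH scaled by (10 mm)/d, so U_p = 77.80 × 10/10.01 = 77.7 m³/s.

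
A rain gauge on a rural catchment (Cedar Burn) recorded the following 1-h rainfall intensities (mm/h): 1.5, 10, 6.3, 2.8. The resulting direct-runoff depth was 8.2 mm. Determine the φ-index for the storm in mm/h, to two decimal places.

Only the 2 blocks with intensity above φ contribute runoff: 10, 6.3 mm/h.
Σ(I−φ)·Δt = d  ⇒  (10+6.3 − 2φ)·1 = 8.2
φ = (16.30 − 8.2/1) / 2 = 4.05 mm/h.

φ ≈ 4.05 mm/h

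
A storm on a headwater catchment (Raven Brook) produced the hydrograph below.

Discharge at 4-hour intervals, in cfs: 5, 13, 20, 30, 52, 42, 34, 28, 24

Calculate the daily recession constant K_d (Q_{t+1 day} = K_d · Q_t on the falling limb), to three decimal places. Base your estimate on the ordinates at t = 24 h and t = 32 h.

Between t = 24 h and t = 32 h the flow falls from 34 to 24 cfs over 2×4 h = 8 h.
Per-interval ratio K = (24/34)^(1/2) = 0.8402; K_d = K^(24/4) = 0.352.

K_d ≈ 0.352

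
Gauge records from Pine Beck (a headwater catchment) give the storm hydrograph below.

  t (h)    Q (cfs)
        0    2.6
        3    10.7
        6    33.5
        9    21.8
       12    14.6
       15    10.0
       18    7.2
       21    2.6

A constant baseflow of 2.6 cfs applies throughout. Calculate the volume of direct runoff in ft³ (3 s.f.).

V ≈ 8.88 × 10^5 ft³

Direct-runoff ordinates (Q − Q_b): 0.0, 8.1, 30.9, 19.2, 12.0, 7.4, 4.6, 0.0 cfs.
ΣQ_DR = 82.20 cfs.
With Δt = 3 h = 10800 s, V = ΣQ_DR · Δt = 82.20 × 10800 = 8.88 × 10^5 ft³.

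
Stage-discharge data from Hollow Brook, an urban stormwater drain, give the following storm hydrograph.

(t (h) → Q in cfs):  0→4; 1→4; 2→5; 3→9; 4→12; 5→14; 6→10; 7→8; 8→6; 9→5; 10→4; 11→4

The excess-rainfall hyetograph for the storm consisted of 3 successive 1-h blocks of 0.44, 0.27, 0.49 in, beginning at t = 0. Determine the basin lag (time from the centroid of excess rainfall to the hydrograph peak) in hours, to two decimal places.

t_L ≈ 3.46 h

Centroid of excess rainfall: t_c = Σ P_i·t̄_i / ΣP_i = 1.5417 h (block centres at 0.5, 1.5, 2.5 h).
Hydrograph peak occurs at t = 5 h, so basin lag t_L = 5 − 1.5417 = 3.46 h.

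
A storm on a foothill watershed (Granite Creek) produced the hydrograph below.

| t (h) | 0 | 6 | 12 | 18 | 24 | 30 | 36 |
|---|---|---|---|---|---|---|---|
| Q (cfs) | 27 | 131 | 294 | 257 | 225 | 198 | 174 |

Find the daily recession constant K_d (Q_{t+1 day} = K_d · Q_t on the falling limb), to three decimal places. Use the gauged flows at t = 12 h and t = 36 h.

K_d ≈ 0.592

Between t = 12 h and t = 36 h the flow falls from 294 to 174 cfs over 4×6 h = 24 h.
Per-interval ratio K = (174/294)^(1/4) = 0.8771; K_d = K^(24/6) = 0.592.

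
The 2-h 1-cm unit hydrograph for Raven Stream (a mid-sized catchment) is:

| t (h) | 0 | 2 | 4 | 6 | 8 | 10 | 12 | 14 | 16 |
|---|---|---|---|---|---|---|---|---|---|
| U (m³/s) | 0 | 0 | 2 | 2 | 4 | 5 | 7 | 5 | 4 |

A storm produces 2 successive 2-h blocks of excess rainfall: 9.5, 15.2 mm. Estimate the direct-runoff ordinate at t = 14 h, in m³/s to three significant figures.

Q ≈ 15.4 m³/s

By discrete convolution, Q_j = Σ (P_i / 10 mm) · U_{j−i}.
At t = 14 h (j=7): Q = (9.5/10)·5 + (15.2/10)·7 = 15.4 m³/s.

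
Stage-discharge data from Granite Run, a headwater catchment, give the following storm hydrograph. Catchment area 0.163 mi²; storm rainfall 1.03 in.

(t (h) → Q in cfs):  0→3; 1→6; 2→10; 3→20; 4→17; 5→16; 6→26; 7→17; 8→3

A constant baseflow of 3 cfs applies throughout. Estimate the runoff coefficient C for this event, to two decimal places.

ΣQ_DR = 91.00 cfs; V = ΣQ_DR·Δt = 3.276 × 10^5 ft³.
Runoff depth d = V / A = 0.8651 in.
C = d / P = 0.8651 / 1.03 = 0.84.

C ≈ 0.84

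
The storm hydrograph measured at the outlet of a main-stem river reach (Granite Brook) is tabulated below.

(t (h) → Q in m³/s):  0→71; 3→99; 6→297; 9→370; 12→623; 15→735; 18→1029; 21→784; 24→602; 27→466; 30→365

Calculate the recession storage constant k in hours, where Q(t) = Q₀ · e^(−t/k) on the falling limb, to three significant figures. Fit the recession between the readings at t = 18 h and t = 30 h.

On the falling limb, Q drops from 1029 to 365 m³/s between t = 18 h and t = 30 h (Δt = 12 h).
k = −Δt / ln(Q₂/Q₁) = −12 / ln(365/1029) = 11.6 h.

k ≈ 11.6 h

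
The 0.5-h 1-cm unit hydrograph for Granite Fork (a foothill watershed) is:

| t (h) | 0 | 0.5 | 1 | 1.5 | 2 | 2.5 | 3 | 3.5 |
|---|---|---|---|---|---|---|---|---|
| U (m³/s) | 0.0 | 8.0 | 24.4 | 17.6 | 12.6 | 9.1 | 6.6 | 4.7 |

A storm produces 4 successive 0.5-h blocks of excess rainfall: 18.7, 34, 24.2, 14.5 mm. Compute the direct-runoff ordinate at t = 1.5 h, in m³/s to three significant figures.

By discrete convolution, Q_j = Σ (P_i / 10 mm) · U_{j−i}.
At t = 1.5 h (j=3): Q = (18.7/10)·17.6 + (34/10)·24.4 + (24.2/10)·8.0 + (14.5/10)·0.0 = 135 m³/s.

Q ≈ 135 m³/s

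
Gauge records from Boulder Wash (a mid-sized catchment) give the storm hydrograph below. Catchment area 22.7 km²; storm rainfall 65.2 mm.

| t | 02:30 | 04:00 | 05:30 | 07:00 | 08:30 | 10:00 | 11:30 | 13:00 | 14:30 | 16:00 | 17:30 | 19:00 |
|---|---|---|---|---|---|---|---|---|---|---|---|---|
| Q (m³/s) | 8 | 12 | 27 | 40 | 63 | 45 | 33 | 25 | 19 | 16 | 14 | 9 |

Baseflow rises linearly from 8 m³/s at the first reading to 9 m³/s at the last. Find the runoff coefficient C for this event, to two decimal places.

C ≈ 0.76

ΣQ_DR = 209.0 m³/s; V = ΣQ_DR·Δt = 1.129 × 10^6 m³.
Runoff depth d = V / A = 49.72 mm.
C = d / P = 49.72 / 65.2 = 0.76.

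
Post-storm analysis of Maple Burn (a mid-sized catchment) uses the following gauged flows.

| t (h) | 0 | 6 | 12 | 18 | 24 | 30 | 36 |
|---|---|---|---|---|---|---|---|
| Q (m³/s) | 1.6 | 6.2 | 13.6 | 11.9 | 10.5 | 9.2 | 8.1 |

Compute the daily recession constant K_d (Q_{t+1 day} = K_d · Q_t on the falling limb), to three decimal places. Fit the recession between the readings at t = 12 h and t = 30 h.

Between t = 12 h and t = 30 h the flow falls from 13.6 to 9.2 m³/s over 3×6 h = 18 h.
Per-interval ratio K = (9.2/13.6)^(1/3) = 0.8778; K_d = K^(24/6) = 0.594.

K_d ≈ 0.594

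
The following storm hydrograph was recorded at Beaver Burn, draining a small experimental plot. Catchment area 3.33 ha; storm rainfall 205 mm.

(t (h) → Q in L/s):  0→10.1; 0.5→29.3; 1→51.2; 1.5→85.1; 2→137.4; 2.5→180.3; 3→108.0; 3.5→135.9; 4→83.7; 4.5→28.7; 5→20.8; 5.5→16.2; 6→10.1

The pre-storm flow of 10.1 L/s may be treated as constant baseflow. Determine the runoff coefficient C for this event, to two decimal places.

ΣQ_DR = 765.5 L/s; V = ΣQ_DR·Δt = 1.378 × 10^6 L.
Runoff depth d = V / A = 41.38 mm.
C = d / P = 41.38 / 205 = 0.20.

C ≈ 0.20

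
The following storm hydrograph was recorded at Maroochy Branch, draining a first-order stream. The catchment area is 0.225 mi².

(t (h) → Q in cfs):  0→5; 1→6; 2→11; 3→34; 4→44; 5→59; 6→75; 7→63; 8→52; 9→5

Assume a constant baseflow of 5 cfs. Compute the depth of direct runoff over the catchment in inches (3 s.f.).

d ≈ 2.09 in

Direct runoff: 0.0, 1.0, 6.0, 29.0, 39.0, 54.0, 70.0, 58.0, 47.0, 0.0 cfs; ΣQ_DR = 304.0 cfs.
V = ΣQ_DR · Δt = 304.0 × 3600 s = 1.094 × 10^6 ft³.
Over A = 0.225 mi², depth = V / A = 2.09 in.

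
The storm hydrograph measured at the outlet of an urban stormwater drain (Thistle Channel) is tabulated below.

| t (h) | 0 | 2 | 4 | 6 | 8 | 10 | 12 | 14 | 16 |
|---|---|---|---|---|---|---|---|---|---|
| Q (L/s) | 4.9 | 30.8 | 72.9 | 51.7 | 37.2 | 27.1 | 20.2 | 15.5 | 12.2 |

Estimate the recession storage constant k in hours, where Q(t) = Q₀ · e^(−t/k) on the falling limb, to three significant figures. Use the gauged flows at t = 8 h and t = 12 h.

On the falling limb, Q drops from 37.2 to 20.2 L/s between t = 8 h and t = 12 h (Δt = 4 h).
k = −Δt / ln(Q₂/Q₁) = −4 / ln(20.2/37.2) = 6.55 h.

k ≈ 6.55 h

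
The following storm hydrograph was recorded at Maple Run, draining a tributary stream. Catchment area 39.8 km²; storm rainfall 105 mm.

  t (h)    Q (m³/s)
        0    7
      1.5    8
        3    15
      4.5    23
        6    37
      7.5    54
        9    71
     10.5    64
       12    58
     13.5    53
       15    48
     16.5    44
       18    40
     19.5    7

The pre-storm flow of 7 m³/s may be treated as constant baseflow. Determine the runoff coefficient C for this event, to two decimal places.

C ≈ 0.56

ΣQ_DR = 431.0 m³/s; V = ΣQ_DR·Δt = 2.327 × 10^6 m³.
Runoff depth d = V / A = 58.48 mm.
C = d / P = 58.48 / 105 = 0.56.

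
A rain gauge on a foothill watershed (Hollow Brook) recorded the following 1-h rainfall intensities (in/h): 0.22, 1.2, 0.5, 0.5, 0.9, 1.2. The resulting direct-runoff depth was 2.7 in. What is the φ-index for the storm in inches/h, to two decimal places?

φ ≈ 0.32 in/h

Only the 5 blocks with intensity above φ contribute runoff: 1.2, 0.5, 0.5, 0.9, 1.2 in/h.
Σ(I−φ)·Δt = d  ⇒  (1.2+0.5+0.5+0.9+1.2 − 5φ)·1 = 2.7
φ = (4.300 − 2.7/1) / 5 = 0.32 in/h.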